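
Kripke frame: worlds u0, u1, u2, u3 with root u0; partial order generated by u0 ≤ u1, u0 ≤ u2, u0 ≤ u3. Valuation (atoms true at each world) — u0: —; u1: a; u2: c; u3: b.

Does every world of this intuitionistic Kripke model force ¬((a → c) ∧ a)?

Yes

u0 ⊩ ¬((a → c) ∧ a): no world accessible from u0 forces (a → c) ∧ a.
Since the root u0 forces ¬((a → c) ∧ a) and forcing is persistent (monotone upward), every world forces it.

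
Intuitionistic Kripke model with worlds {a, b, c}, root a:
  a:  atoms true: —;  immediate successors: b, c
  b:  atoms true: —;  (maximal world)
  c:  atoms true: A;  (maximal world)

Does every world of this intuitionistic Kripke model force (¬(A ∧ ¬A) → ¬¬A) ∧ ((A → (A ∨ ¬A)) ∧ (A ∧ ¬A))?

Not every world: a ⊮ (¬(A ∧ ¬A) → ¬¬A) ∧ ((A → (A ∨ ¬A)) ∧ (A ∧ ¬A)).
a ⊮ (¬(A ∧ ¬A) → ¬¬A) ∧ ((A → (A ∨ ¬A)) ∧ (A ∧ ¬A)) since a fails ¬(A ∧ ¬A) → ¬¬A.

No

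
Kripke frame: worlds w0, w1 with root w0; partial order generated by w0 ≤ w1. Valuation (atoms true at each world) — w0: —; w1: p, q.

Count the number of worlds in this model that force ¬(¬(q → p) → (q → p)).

w0: does not force it — w0 ⊮ ¬(¬(q → p) → (q → p)) since w0 is accessible from w0 and w0 ⊩ ¬(q → p) → (q → p).
w1: does not force it — w1 ⊮ ¬(¬(q → p) → (q → p)) since w1 is accessible from w1 and w1 ⊩ ¬(q → p) → (q → p).
Worlds forcing the formula: { }.

0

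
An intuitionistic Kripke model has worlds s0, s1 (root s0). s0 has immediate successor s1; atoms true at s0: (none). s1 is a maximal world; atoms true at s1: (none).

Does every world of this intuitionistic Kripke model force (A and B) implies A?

s0 forces (A and B) implies A vacuously: no world accessible from s0 forces the antecedent A and B.
Since the root s0 forces (A and B) implies A and forcing is persistent (monotone upward), every world forces it.

Yes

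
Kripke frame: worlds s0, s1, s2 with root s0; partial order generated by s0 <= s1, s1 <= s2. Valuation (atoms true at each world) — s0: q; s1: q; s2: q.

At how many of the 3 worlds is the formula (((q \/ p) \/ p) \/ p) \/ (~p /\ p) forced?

3

s0: forces it.
s1: forces it.
s2: forces it.
Worlds forcing the formula: {s0, s1, s2}.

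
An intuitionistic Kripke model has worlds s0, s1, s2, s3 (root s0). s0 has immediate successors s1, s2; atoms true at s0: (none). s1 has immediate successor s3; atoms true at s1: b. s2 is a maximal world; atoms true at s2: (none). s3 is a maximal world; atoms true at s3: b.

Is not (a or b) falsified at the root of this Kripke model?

s0 does not force not (a or b) since s1 is accessible from s0 and s1 forces a or b.
s1 forces a or b via the disjunct b.
So the root s0 does not force not (a or b); the model is a countermodel.

Yes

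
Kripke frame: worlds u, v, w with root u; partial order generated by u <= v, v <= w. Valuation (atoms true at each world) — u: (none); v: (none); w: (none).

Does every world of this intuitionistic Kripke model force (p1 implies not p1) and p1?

No

Not every world: u does not force (p1 implies not p1) and p1.
u does not force (p1 implies not p1) and p1 since u fails p1.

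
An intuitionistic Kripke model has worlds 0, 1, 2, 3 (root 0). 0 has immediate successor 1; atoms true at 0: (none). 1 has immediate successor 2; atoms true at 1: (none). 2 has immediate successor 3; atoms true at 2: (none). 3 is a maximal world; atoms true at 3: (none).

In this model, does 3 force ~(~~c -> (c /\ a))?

3 ||-/- ~(~~c -> (c /\ a)) since 3 is accessible from 3 and 3 ||- ~~c -> (c /\ a).
3 ||- ~~c -> (c /\ a) vacuously: no world accessible from 3 forces the antecedent ~~c.

No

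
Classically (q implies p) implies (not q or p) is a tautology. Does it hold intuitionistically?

This is the material-implication-as-disjunction principle, which is not intuitionistically valid.
A Kripke countermodel: worlds 0, 1; order generated by 0 <= 1; atoms true at each world — 0:{}; 1:{p,q}.
0 does not force (q implies p) implies (not q or p): already at 0 itself, 0 forces q implies p but 0 does not force not q or p.
0 does not force not q or p: neither disjunct is forced at 0.
0 does not force not q since 1 is accessible from 0 and 1 forces q.
So the root 0 does not force the formula.

No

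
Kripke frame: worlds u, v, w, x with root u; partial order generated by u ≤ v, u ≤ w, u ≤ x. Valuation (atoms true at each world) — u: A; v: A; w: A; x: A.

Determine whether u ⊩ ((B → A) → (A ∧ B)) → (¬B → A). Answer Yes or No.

Yes

u ⊩ ((B → A) → (A ∧ B)) → (¬B → A) vacuously: no world accessible from u forces the antecedent (B → A) → (A ∧ B).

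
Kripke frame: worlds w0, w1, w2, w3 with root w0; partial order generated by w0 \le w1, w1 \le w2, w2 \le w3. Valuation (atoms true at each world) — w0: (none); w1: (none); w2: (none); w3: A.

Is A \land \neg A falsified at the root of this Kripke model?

Yes

w0 \nVdash A \land \neg A since w0 fails A.
So the root w0 does not force A \land \neg A; the model is a countermodel.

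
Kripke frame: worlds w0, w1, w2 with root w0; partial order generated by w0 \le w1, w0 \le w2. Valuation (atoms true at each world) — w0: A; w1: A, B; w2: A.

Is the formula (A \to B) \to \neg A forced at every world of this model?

Not every world: w0 \nVdash (A \to B) \to \neg A.
w0 \nVdash (A \to B) \to \neg A: at the accessible world w1, w1 \Vdash A \to B but w1 \nVdash \neg A.
w1 \nVdash \neg A since w1 is accessible from w1 and w1 \Vdash A.

No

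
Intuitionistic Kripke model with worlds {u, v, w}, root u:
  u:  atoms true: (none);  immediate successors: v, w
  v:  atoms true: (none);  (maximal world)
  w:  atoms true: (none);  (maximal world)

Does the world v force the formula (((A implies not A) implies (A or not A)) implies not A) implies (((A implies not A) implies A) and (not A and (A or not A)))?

No

v does not force (((A implies not A) implies (A or not A)) implies not A) implies (((A implies not A) implies A) and (not A and (A or not A))): already at v itself, v forces ((A implies not A) implies (A or not A)) implies not A but v does not force ((A implies not A) implies A) and (not A and (A or not A)).
v does not force ((A implies not A) implies A) and (not A and (A or not A)) since v fails (A implies not A) implies A.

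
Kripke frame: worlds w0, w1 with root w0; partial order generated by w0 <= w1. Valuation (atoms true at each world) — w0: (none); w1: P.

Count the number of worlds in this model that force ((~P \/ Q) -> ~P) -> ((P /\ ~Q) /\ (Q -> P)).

1

w0: does not force it — w0 ||-/- ((~P \/ Q) -> ~P) -> ((P /\ ~Q) /\ (Q -> P)): already at w0 itself, w0 ||- (~P \/ Q) -> ~P but w0 ||-/- (P /\ ~Q) /\ (Q -> P).
w1: forces it.
Worlds forcing the formula: {w1}.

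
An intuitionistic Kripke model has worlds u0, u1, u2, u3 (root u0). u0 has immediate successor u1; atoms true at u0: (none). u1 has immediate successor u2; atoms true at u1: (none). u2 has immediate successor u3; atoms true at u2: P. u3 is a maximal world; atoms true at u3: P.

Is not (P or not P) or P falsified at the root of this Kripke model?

Yes

u0 does not force not (P or not P) or P: neither disjunct is forced at u0.
u0 does not force not (P or not P) since u2 is accessible from u0 and u2 forces P or not P.
u2 forces P or not P via the disjunct P.
So the root u0 does not force not (P or not P) or P; the model is a countermodel.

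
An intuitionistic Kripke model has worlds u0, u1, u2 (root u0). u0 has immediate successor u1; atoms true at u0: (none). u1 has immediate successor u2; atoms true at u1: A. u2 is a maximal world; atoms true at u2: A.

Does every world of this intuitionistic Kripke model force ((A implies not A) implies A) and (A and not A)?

Not every world: u0 does not force ((A implies not A) implies A) and (A and not A).
u0 does not force ((A implies not A) implies A) and (A and not A) since u0 fails A and not A.

No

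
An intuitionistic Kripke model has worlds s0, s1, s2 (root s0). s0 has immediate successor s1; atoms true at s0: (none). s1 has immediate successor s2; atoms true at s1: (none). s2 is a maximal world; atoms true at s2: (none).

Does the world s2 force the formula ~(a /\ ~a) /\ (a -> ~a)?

Yes

s2 ||- ~(a /\ ~a) /\ (a -> ~a) since s2 forces both conjuncts.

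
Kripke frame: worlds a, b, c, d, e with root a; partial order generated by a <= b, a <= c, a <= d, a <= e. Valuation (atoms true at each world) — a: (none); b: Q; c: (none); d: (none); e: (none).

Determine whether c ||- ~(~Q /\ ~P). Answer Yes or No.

c ||-/- ~(~Q /\ ~P) since c is accessible from c and c ||- ~Q /\ ~P.
c ||- ~Q /\ ~P since c forces both conjuncts.

No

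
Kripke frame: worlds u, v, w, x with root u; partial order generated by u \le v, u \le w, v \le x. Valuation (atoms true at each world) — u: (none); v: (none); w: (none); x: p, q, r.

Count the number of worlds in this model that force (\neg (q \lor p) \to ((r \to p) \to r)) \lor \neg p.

3

u: does not force it — u \nVdash (\neg (q \lor p) \to ((r \to p) \to r)) \lor \neg p: neither disjunct is forced at u.
v: forces it.
w: forces it.
x: forces it.
Worlds forcing the formula: {v, w, x}.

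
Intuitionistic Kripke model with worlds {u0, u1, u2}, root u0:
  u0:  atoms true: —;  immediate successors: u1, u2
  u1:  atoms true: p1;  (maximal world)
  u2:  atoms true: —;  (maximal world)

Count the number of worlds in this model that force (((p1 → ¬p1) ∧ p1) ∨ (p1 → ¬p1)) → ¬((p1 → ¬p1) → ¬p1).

u0: does not force it — u0 ⊮ (((p1 → ¬p1) ∧ p1) ∨ (p1 → ¬p1)) → ¬((p1 → ¬p1) → ¬p1): at the accessible world u2, u2 ⊩ ((p1 → ¬p1) ∧ p1) ∨ (p1 → ¬p1) but u2 ⊮ ¬((p1 → ¬p1) → ¬p1).
u1: forces it.
u2: does not force it — u2 ⊮ (((p1 → ¬p1) ∧ p1) ∨ (p1 → ¬p1)) → ¬((p1 → ¬p1) → ¬p1): already at u2 itself, u2 ⊩ ((p1 → ¬p1) ∧ p1) ∨ (p1 → ¬p1) but u2 ⊮ ¬((p1 → ¬p1) → ¬p1).
Worlds forcing the formula: {u1}.

1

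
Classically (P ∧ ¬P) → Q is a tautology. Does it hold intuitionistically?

This is an instance of ex falso quodlibet, which is intuitionistically derivable.
No world can force both P and ¬P, so the antecedent P ∧ ¬P is never forced and the implication holds vacuously at every world.

Yes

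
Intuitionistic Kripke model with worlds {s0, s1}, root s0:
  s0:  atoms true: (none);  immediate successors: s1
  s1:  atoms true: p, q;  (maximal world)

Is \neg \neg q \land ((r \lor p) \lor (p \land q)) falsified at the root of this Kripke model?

Yes

s0 \nVdash \neg \neg q \land ((r \lor p) \lor (p \land q)) since s0 fails (r \lor p) \lor (p \land q).
So the root s0 does not force \neg \neg q \land ((r \lor p) \lor (p \land q)); the model is a countermodel.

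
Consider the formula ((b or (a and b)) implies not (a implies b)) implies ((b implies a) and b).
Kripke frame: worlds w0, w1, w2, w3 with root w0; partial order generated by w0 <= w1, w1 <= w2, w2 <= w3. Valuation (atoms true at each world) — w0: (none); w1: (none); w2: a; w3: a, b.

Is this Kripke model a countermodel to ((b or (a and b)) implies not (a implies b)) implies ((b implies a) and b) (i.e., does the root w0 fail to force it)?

No

w0 forces ((b or (a and b)) implies not (a implies b)) implies ((b implies a) and b) vacuously: no world accessible from w0 forces the antecedent (b or (a and b)) implies not (a implies b).
So the root w0 forces ((b or (a and b)) implies not (a implies b)) implies ((b implies a) and b); the model is not a countermodel.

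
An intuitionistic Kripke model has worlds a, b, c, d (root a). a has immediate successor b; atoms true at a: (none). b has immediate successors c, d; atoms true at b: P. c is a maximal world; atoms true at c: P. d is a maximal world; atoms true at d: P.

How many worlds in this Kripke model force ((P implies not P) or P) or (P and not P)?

3

a: does not force it — a does not force ((P implies not P) or P) or (P and not P): neither disjunct is forced at a.
b: forces it.
c: forces it.
d: forces it.
Worlds forcing the formula: {b, c, d}.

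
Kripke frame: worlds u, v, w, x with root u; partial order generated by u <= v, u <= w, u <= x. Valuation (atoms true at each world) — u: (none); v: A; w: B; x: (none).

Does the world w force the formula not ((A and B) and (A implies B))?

Yes

w forces not ((A and B) and (A implies B)): no world accessible from w forces (A and B) and (A implies B).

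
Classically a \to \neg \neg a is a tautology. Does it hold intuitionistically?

This is double-negation introduction, which is intuitionistically derivable.
If a world forces a then every accessible world forces a (persistence), so none forces \neg a; hence \neg \neg a.

Yes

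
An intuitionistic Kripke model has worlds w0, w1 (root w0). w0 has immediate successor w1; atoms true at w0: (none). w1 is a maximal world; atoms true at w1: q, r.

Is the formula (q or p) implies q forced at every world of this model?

w0 forces (q or p) implies q: every world accessible from w0 that forces q or p (namely w1) also forces q.
Since the root w0 forces (q or p) implies q and forcing is persistent (monotone upward), every world forces it.

Yes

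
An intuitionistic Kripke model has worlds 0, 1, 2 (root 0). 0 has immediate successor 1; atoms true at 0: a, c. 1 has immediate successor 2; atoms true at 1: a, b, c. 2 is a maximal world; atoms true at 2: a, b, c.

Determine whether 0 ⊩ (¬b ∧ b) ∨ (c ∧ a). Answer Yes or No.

0 ⊩ (¬b ∧ b) ∨ (c ∧ a) via the disjunct c ∧ a.

Yes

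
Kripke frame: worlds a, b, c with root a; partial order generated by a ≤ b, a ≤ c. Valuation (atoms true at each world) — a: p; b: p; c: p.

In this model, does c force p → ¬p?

c ⊮ p → ¬p: already at c itself, c ⊩ p but c ⊮ ¬p.
c ⊮ ¬p since c is accessible from c and c ⊩ p.

No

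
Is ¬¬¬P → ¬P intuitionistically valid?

This is triple-negation reduction, which is intuitionistically derivable.
Assume ¬¬¬P and suppose P. Then ¬¬P (double-negation introduction), contradicting ¬¬¬P. So ¬P.

Yes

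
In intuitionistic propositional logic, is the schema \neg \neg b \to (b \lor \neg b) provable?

No

This is a variant of double-negation elimination (deriving excluded middle from double negation), which is not intuitionistically valid.
A Kripke countermodel: worlds w0, w1; order generated by w0 \le w1; atoms true at each world — w0:{}; w1:{b}.
w0 \nVdash \neg \neg b \to (b \lor \neg b): already at w0 itself, w0 \Vdash \neg \neg b but w0 \nVdash b \lor \neg b.
w0 \nVdash b \lor \neg b: neither disjunct is forced at w0.
w0 lacks atom b, so w0 \nVdash b.
So the root w0 does not force the formula.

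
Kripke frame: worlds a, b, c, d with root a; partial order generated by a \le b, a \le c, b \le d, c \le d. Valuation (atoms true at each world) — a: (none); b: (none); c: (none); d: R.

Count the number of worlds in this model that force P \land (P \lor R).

0

a: does not force it — a \nVdash P \land (P \lor R) since a fails P.
b: does not force it — b \nVdash P \land (P \lor R) since b fails P.
c: does not force it — c \nVdash P \land (P \lor R) since c fails P.
d: does not force it.
Worlds forcing the formula: { }.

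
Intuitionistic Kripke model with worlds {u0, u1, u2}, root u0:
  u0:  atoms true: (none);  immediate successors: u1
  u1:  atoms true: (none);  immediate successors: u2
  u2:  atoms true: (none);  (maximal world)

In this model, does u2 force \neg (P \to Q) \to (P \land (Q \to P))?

u2 \Vdash \neg (P \to Q) \to (P \land (Q \to P)) vacuously: no world accessible from u2 forces the antecedent \neg (P \to Q).

Yes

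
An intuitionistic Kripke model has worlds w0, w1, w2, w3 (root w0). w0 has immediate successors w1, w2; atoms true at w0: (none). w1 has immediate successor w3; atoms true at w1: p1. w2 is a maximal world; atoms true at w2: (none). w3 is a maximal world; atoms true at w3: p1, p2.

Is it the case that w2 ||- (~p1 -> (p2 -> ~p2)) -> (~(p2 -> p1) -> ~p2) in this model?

Yes

w2 ||- (~p1 -> (p2 -> ~p2)) -> (~(p2 -> p1) -> ~p2): every world accessible from w2 that forces ~p1 -> (p2 -> ~p2) (namely w2) also forces ~(p2 -> p1) -> ~p2.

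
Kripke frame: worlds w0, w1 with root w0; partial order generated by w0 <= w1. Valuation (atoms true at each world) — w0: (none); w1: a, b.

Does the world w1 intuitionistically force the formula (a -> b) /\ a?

Yes

w1 ||- (a -> b) /\ a since w1 forces both conjuncts.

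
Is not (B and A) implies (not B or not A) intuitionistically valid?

This is the constructively invalid direction of De Morgan's law for conjunction, which is not intuitionistically valid.
A Kripke countermodel: worlds u, v, w; order generated by u <= v, u <= w; atoms true at each world — u:{}; v:{B}; w:{A}.
u does not force not (B and A) implies (not B or not A): already at u itself, u forces not (B and A) but u does not force not B or not A.
u does not force not B or not A: neither disjunct is forced at u.
u does not force not B since v is accessible from u and v forces B.
So the root u does not force the formula.

No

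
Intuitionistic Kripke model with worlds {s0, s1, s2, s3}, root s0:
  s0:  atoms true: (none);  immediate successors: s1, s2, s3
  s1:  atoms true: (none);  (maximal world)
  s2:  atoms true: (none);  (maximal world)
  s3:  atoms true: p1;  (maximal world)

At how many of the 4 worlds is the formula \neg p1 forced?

2

s0: does not force it — s0 \nVdash \neg p1 since s3 is accessible from s0 and s3 \Vdash p1.
s1: forces it.
s2: forces it.
s3: does not force it — s3 \nVdash \neg p1 since s3 is accessible from s3 and s3 \Vdash p1.
Worlds forcing the formula: {s1, s2}.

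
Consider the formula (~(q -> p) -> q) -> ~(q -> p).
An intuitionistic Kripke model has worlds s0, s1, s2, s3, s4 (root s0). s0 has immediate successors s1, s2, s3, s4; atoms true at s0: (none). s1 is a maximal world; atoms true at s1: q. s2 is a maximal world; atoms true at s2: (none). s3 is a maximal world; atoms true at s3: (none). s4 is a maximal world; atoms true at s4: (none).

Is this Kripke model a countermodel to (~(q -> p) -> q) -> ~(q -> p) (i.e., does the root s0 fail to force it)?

Yes

s0 ||-/- (~(q -> p) -> q) -> ~(q -> p): already at s0 itself, s0 ||- ~(q -> p) -> q but s0 ||-/- ~(q -> p).
s0 ||-/- ~(q -> p) since s2 is accessible from s0 and s2 ||- q -> p.
s2 ||- q -> p vacuously: no world accessible from s2 forces the antecedent q.
So the root s0 does not force (~(q -> p) -> q) -> ~(q -> p); the model is a countermodel.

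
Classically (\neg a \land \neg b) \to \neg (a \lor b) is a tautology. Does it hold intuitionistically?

Yes

This is a constructively valid De Morgan direction (conjunction of negations to negated disjunction), which is intuitionistically derivable.
If both \neg a and \neg b hold at a world, no accessible world forces a or forces b, so none forces a \lor b.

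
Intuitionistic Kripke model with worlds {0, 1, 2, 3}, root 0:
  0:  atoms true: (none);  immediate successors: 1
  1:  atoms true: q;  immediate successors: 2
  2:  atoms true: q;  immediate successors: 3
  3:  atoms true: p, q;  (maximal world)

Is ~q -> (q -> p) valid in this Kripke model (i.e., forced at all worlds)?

0 ||- ~q -> (q -> p) vacuously: no world accessible from 0 forces the antecedent ~q.
Since the root 0 forces ~q -> (q -> p) and forcing is persistent (monotone upward), every world forces it.

Yes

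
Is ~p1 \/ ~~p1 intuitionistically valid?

This is the weak law of excluded middle, which is not intuitionistically valid.
A Kripke countermodel: worlds u0, u1, u2; order generated by u0 <= u1, u0 <= u2; atoms true at each world — u0:{}; u1:{p1}; u2:{}.
u0 ||-/- ~p1 \/ ~~p1: neither disjunct is forced at u0.
u0 ||-/- ~p1 since u1 is accessible from u0 and u1 ||- p1.
So the root u0 does not force the formula.

No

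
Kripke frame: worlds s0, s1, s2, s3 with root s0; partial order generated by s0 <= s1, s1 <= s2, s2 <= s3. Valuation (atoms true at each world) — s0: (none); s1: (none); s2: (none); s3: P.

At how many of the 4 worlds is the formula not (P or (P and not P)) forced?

0

s0: does not force it — s0 does not force not (P or (P and not P)) since s3 is accessible from s0 and s3 forces P or (P and not P).
s1: does not force it — s1 does not force not (P or (P and not P)) since s3 is accessible from s1 and s3 forces P or (P and not P).
s2: does not force it — s2 does not force not (P or (P and not P)) since s3 is accessible from s2 and s3 forces P or (P and not P).
s3: does not force it.
Worlds forcing the formula: { }.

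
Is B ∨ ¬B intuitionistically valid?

No

This is the law of excluded middle, which is not intuitionistically valid.
A Kripke countermodel: worlds u0, u1; order generated by u0 ≤ u1; atoms true at each world — u0:{}; u1:{B}.
u0 ⊮ B ∨ ¬B: neither disjunct is forced at u0.
u0 lacks atom B, so u0 ⊮ B.
So the root u0 does not force the formula.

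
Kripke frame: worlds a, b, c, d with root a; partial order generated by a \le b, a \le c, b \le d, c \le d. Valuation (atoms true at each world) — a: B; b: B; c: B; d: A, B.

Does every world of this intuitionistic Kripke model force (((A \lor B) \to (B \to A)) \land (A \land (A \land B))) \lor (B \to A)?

Not every world: a \nVdash (((A \lor B) \to (B \to A)) \land (A \land (A \land B))) \lor (B \to A).
a \nVdash (((A \lor B) \to (B \to A)) \land (A \land (A \land B))) \lor (B \to A): neither disjunct is forced at a.
a \nVdash ((A \lor B) \to (B \to A)) \land (A \land (A \land B)) since a fails (A \lor B) \to (B \to A).

No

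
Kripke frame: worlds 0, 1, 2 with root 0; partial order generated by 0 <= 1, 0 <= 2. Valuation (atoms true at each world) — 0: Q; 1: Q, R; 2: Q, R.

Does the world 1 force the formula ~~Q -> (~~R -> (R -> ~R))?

No

1 ||-/- ~~Q -> (~~R -> (R -> ~R)): already at 1 itself, 1 ||- ~~Q but 1 ||-/- ~~R -> (R -> ~R).
1 ||-/- ~~R -> (R -> ~R): already at 1 itself, 1 ||- ~~R but 1 ||-/- R -> ~R.
1 ||-/- R -> ~R: already at 1 itself, 1 ||- R but 1 ||-/- ~R.
1 ||-/- ~R since 1 is accessible from 1 and 1 ||- R.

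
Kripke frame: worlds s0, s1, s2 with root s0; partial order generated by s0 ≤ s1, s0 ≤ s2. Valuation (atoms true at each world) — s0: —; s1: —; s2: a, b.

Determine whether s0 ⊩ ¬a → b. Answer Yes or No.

s0 ⊮ ¬a → b: at the accessible world s1, s1 ⊩ ¬a but s1 ⊮ b.
s1 lacks atom b, so s1 ⊮ b.

No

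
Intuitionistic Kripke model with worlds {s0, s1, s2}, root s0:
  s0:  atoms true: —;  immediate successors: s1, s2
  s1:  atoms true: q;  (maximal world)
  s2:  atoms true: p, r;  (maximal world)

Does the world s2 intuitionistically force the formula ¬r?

s2 ⊮ ¬r since s2 is accessible from s2 and s2 ⊩ r.

No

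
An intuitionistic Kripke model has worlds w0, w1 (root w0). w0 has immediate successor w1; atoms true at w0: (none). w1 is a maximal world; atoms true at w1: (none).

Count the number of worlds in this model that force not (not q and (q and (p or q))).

w0: forces it.
w1: forces it.
Worlds forcing the formula: {w0, w1}.

2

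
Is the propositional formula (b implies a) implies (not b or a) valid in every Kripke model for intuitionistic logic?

No

This is the material-implication-as-disjunction principle, which is not intuitionistically valid.
A Kripke countermodel: worlds u, v; order generated by u <= v; atoms true at each world — u:{}; v:{a,b}.
u does not force (b implies a) implies (not b or a): already at u itself, u forces b implies a but u does not force not b or a.
u does not force not b or a: neither disjunct is forced at u.
u does not force not b since v is accessible from u and v forces b.
So the root u does not force the formula.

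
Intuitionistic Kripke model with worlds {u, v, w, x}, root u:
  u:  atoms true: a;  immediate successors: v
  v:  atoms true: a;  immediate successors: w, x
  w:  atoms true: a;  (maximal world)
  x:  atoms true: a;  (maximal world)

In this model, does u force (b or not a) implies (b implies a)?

Yes

u forces (b or not a) implies (b implies a) vacuously: no world accessible from u forces the antecedent b or not a.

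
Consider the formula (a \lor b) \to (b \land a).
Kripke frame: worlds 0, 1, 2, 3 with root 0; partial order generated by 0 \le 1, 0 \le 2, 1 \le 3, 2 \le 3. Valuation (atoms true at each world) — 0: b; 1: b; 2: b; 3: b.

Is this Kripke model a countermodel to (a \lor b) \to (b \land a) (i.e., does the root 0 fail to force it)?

Yes

0 \nVdash (a \lor b) \to (b \land a): already at 0 itself, 0 \Vdash a \lor b but 0 \nVdash b \land a.
0 \nVdash b \land a since 0 fails a.
So the root 0 does not force (a \lor b) \to (b \land a); the model is a countermodel.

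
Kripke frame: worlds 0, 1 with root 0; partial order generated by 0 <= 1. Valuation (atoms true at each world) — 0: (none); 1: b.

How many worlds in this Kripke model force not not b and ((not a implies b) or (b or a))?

1

0: does not force it — 0 does not force not not b and ((not a implies b) or (b or a)) since 0 fails (not a implies b) or (b or a).
1: forces it.
Worlds forcing the formula: {1}.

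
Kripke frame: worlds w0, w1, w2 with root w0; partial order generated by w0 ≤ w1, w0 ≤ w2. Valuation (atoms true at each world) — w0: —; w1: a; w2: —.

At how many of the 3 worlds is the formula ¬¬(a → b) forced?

1

w0: does not force it — w0 ⊮ ¬¬(a → b) since w1 is accessible from w0 and w1 ⊩ ¬(a → b).
w1: does not force it.
w2: forces it.
Worlds forcing the formula: {w2}.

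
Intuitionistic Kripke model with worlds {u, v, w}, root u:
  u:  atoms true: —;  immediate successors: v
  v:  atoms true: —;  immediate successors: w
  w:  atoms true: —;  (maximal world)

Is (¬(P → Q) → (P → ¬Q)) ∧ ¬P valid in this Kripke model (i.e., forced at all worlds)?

Yes

u ⊩ (¬(P → Q) → (P → ¬Q)) ∧ ¬P since u forces both conjuncts.
Since the root u forces (¬(P → Q) → (P → ¬Q)) ∧ ¬P and forcing is persistent (monotone upward), every world forces it.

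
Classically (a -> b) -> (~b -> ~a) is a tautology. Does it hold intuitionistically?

Yes

This is the forward direction of contraposition, which is intuitionistically derivable.
Assume a -> b and ~b. If a held then b would follow, contradicting ~b; so ~a.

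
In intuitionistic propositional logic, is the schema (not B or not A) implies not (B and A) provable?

This is a constructively valid De Morgan direction (disjunction of negations to negated conjunction), which is intuitionistically derivable.
If not B holds at a world then no accessible world forces B, hence none forces B and A; likewise for not A.

Yes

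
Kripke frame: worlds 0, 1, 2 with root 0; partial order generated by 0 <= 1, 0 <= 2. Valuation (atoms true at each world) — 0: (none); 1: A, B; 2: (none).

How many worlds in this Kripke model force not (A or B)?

1

0: does not force it — 0 does not force not (A or B) since 1 is accessible from 0 and 1 forces A or B.
1: does not force it — 1 does not force not (A or B) since 1 is accessible from 1 and 1 forces A or B.
2: forces it.
Worlds forcing the formula: {2}.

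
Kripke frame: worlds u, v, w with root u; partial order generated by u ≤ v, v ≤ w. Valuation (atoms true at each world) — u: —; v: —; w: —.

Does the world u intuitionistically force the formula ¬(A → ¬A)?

u ⊮ ¬(A → ¬A) since u is accessible from u and u ⊩ A → ¬A.
u ⊩ A → ¬A vacuously: no world accessible from u forces the antecedent A.

No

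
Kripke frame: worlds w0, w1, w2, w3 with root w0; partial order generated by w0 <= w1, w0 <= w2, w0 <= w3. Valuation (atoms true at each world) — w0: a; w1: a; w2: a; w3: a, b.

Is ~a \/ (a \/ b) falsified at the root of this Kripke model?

No

w0 ||- ~a \/ (a \/ b) via the disjunct a \/ b.
So the root w0 forces ~a \/ (a \/ b); the model is not a countermodel.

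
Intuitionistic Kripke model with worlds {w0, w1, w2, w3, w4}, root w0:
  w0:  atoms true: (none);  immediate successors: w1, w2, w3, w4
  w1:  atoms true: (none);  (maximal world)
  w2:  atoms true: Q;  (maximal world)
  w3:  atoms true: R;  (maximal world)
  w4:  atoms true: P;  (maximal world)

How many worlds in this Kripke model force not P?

3

w0: does not force it — w0 does not force not P since w4 is accessible from w0 and w4 forces P.
w1: forces it.
w2: forces it.
w3: forces it.
w4: does not force it — w4 does not force not P since w4 is accessible from w4 and w4 forces P.
Worlds forcing the formula: {w1, w2, w3}.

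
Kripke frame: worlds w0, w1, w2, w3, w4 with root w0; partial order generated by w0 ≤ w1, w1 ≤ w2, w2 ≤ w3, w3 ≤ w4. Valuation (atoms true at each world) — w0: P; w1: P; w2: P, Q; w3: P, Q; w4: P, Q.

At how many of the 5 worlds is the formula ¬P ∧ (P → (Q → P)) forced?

w0: does not force it — w0 ⊮ ¬P ∧ (P → (Q → P)) since w0 fails ¬P.
w1: does not force it.
w2: does not force it.
w3: does not force it.
w4: does not force it.
Worlds forcing the formula: { }.

0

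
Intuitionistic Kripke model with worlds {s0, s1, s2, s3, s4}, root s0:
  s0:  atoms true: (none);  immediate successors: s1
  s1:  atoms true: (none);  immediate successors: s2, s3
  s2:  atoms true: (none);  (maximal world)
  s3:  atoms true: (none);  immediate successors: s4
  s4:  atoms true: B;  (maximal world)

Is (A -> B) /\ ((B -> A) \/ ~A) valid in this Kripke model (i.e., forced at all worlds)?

s0 ||- (A -> B) /\ ((B -> A) \/ ~A) since s0 forces both conjuncts.
Since the root s0 forces (A -> B) /\ ((B -> A) \/ ~A) and forcing is persistent (monotone upward), every world forces it.

Yes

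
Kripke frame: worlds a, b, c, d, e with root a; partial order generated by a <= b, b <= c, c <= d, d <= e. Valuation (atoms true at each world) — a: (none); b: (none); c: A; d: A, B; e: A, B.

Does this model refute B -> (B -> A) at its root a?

a ||- B -> (B -> A): every world accessible from a that forces B (namely d, e) also forces B -> A.
So the root a forces B -> (B -> A); the model is not a countermodel.

No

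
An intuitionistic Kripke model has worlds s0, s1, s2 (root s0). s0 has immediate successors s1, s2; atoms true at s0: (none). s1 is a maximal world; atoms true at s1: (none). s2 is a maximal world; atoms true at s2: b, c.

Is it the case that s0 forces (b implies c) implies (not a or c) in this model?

s0 forces (b implies c) implies (not a or c): every world accessible from s0 that forces b implies c (namely s0, s1, s2) also forces not a or c.

Yes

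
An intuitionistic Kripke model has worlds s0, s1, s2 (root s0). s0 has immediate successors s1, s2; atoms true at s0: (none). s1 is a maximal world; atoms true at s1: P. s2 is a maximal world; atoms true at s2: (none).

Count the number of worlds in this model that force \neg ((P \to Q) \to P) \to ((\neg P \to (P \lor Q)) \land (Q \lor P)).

s0: does not force it — s0 \nVdash \neg ((P \to Q) \to P) \to ((\neg P \to (P \lor Q)) \land (Q \lor P)): at the accessible world s2, s2 \Vdash \neg ((P \to Q) \to P) but s2 \nVdash (\neg P \to (P \lor Q)) \land (Q \lor P).
s1: forces it.
s2: does not force it.
Worlds forcing the formula: {s1}.

1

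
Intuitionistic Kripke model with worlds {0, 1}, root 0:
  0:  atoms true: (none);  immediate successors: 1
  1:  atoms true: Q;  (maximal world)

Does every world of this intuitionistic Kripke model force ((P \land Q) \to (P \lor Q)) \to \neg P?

Yes

0 \Vdash ((P \land Q) \to (P \lor Q)) \to \neg P: every world accessible from 0 that forces (P \land Q) \to (P \lor Q) (namely 0, 1) also forces \neg P.
Since the root 0 forces ((P \land Q) \to (P \lor Q)) \to \neg P and forcing is persistent (monotone upward), every world forces it.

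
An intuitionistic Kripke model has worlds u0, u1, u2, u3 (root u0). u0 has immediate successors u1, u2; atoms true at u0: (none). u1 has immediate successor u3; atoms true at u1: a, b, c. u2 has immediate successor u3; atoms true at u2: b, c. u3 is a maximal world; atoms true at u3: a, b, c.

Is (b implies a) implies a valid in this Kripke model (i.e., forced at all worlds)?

u0 forces (b implies a) implies a: every world accessible from u0 that forces b implies a (namely u1, u3) also forces a.
Since the root u0 forces (b implies a) implies a and forcing is persistent (monotone upward), every world forces it.

Yes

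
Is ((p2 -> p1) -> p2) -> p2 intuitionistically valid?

No

This is Peirce's law, which is not intuitionistically valid.
A Kripke countermodel: worlds u, v; order generated by u <= v; atoms true at each world — u:{}; v:{p2}.
u ||-/- ((p2 -> p1) -> p2) -> p2: already at u itself, u ||- (p2 -> p1) -> p2 but u ||-/- p2.
u lacks atom p2, so u ||-/- p2.
So the root u does not force the formula.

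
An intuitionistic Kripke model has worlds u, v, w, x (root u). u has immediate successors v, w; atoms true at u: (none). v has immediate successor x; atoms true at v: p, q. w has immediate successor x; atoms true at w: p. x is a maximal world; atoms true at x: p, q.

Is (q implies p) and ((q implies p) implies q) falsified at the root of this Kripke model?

Yes

u does not force (q implies p) and ((q implies p) implies q) since u fails (q implies p) implies q.
So the root u does not force (q implies p) and ((q implies p) implies q); the model is a countermodel.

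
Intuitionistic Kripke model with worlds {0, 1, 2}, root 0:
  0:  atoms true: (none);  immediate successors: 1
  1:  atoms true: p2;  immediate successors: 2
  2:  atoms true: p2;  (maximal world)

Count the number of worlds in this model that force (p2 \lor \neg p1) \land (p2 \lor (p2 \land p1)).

0: does not force it — 0 \nVdash (p2 \lor \neg p1) \land (p2 \lor (p2 \land p1)) since 0 fails p2 \lor (p2 \land p1).
1: forces it.
2: forces it.
Worlds forcing the formula: {1, 2}.

2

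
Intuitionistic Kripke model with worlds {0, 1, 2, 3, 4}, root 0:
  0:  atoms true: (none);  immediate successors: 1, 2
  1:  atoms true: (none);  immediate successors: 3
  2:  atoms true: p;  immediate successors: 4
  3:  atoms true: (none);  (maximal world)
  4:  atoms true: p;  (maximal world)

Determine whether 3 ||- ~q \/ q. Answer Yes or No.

3 ||- ~q \/ q via the disjunct ~q.

Yes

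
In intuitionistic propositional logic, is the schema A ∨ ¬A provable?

This is the law of excluded middle, which is not intuitionistically valid.
A Kripke countermodel: worlds 0, 1; order generated by 0 ≤ 1; atoms true at each world — 0:{}; 1:{A}.
0 ⊮ A ∨ ¬A: neither disjunct is forced at 0.
0 lacks atom A, so 0 ⊮ A.
So the root 0 does not force the formula.

No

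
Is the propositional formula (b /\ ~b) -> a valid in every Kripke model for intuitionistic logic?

This is an instance of ex falso quodlibet, which is intuitionistically derivable.
No world can force both b and ~b, so the antecedent b /\ ~b is never forced and the implication holds vacuously at every world.

Yes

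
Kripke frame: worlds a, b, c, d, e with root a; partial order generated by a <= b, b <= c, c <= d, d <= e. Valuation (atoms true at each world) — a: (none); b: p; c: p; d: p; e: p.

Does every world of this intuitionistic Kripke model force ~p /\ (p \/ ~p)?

No

Not every world: a ||-/- ~p /\ (p \/ ~p).
a ||-/- ~p /\ (p \/ ~p) since a fails ~p.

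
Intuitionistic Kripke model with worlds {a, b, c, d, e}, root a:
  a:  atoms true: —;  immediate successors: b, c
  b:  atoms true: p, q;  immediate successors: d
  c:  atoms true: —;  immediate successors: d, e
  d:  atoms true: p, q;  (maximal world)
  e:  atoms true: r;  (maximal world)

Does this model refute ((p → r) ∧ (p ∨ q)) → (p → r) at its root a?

a ⊩ ((p → r) ∧ (p ∨ q)) → (p → r) vacuously: no world accessible from a forces the antecedent (p → r) ∧ (p ∨ q).
So the root a forces ((p → r) ∧ (p ∨ q)) → (p → r); the model is not a countermodel.

No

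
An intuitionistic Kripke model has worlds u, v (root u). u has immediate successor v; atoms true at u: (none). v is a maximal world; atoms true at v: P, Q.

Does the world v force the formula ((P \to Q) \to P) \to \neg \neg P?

v \Vdash ((P \to Q) \to P) \to \neg \neg P: every world accessible from v that forces (P \to Q) \to P (namely v) also forces \neg \neg P.

Yes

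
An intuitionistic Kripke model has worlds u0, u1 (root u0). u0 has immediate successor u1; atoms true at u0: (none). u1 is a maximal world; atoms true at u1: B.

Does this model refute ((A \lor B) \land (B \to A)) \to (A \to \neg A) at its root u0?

u0 \Vdash ((A \lor B) \land (B \to A)) \to (A \to \neg A) vacuously: no world accessible from u0 forces the antecedent (A \lor B) \land (B \to A).
So the root u0 forces ((A \lor B) \land (B \to A)) \to (A \to \neg A); the model is not a countermodel.

No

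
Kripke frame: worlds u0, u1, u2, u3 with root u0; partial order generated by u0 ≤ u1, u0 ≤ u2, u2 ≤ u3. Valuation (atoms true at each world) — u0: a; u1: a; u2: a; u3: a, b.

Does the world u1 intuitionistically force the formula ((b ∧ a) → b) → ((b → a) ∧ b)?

u1 ⊮ ((b ∧ a) → b) → ((b → a) ∧ b): already at u1 itself, u1 ⊩ (b ∧ a) → b but u1 ⊮ (b → a) ∧ b.
u1 ⊮ (b → a) ∧ b since u1 fails b.

No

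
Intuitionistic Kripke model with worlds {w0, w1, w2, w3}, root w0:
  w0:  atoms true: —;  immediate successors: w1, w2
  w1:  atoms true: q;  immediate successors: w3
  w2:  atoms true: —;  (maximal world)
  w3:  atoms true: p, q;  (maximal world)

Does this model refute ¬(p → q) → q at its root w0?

No

w0 ⊩ ¬(p → q) → q vacuously: no world accessible from w0 forces the antecedent ¬(p → q).
So the root w0 forces ¬(p → q) → q; the model is not a countermodel.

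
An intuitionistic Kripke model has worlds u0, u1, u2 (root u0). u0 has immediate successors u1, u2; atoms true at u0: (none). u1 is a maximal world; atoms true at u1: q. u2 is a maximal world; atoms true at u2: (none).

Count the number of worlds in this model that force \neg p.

u0: forces it.
u1: forces it.
u2: forces it.
Worlds forcing the formula: {u0, u1, u2}.

3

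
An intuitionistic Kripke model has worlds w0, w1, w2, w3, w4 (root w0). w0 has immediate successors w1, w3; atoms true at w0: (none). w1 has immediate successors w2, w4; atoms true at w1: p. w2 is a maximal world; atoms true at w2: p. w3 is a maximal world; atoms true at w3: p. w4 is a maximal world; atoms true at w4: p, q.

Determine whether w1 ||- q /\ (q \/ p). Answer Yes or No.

w1 ||-/- q /\ (q \/ p) since w1 fails q.

No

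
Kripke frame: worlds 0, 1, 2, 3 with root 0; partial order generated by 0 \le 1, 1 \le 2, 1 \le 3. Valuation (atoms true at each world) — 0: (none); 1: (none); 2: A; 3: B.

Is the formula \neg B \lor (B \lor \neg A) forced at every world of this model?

Not every world: 0 \nVdash \neg B \lor (B \lor \neg A).
0 \nVdash \neg B \lor (B \lor \neg A): neither disjunct is forced at 0.
0 \nVdash \neg B since 3 is accessible from 0 and 3 \Vdash B.

No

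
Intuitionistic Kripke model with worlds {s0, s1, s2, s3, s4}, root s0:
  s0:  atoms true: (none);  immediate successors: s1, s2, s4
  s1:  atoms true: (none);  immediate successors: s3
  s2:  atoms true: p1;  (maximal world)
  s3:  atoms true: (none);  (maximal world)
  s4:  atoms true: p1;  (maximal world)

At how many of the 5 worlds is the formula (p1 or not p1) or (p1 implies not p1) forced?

4

s0: does not force it — s0 does not force (p1 or not p1) or (p1 implies not p1): neither disjunct is forced at s0.
s1: forces it.
s2: forces it.
s3: forces it.
s4: forces it.
Worlds forcing the formula: {s1, s2, s3, s4}.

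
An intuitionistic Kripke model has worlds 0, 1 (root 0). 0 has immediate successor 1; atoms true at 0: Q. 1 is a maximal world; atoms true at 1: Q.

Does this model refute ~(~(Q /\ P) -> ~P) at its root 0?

Yes

0 ||-/- ~(~(Q /\ P) -> ~P) since 0 is accessible from 0 and 0 ||- ~(Q /\ P) -> ~P.
0 ||- ~(Q /\ P) -> ~P: every world accessible from 0 that forces ~(Q /\ P) (namely 0, 1) also forces ~P.
So the root 0 does not force ~(~(Q /\ P) -> ~P); the model is a countermodel.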